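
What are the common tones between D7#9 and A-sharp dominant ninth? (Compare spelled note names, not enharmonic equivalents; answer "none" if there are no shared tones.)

E#

D7#9 = D, F#, A, C, E#.
A-sharp dominant ninth = A#, C##, E#, G#, B#.
Shared: E#.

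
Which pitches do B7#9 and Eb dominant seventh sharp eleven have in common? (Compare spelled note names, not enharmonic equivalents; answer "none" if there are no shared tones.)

B7#9 = B, D#, F#, A, C##.
Eb dominant seventh sharp eleven = Eb, G, Bb, Db, A.
Shared: A.

A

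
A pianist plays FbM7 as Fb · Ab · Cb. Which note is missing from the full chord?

FbM7 = Fb, Ab, Cb, Eb. The voicing lacks the 7th (major 7th), Eb.

Eb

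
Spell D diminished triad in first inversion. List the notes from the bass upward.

F, Ab, D

In root position, D diminished triad is D–F–Ab.
First inversion puts the third (F) in the bass.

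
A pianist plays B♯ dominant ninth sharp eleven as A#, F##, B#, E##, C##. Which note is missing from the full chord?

The full B♯ dominant ninth sharp eleven chord is B#, D##, F##, A#, C##, E##.
Comparing with the voicing, the major 3rd (3rd) — D## — is absent.

D##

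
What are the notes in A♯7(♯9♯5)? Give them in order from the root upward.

A#, C##, E##, G#, B##

A♯7(♯9♯5): dominant seventh sharp nine sharp five on A#.
- root: A#
- major 3rd: C##
- augmented 5th: E##
- minor 7th: G#
- augmented 9th: B##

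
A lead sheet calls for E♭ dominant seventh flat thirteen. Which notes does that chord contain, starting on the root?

E♭ dominant seventh flat thirteen is a dominant seventh flat thirteen built on E-flat.
Root: E-flat
Major 3rd (3rd): G
Perfect 5th (5th): B-flat
Minor 7th (7th): D-flat
Minor 13th (13th): C-flat

E-flat  G  B-flat  D-flat  C-flat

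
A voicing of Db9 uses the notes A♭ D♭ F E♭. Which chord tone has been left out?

C♭

The full Db9 chord is D♭, F, A♭, C♭, E♭.
Comparing with the voicing, the minor 7th (7th) — C♭ — is absent.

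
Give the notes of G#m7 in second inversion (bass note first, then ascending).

In root position, G#m7 is G#–B–D#–F#.
Second inversion puts the fifth (D#) in the bass.

D#  F#  G#  B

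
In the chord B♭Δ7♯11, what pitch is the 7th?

A

Root of B♭Δ7♯11 = Bb. The 7th is a major 7th: Bb up a major 7th → A.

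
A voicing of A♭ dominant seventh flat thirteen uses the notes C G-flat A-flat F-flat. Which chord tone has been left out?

The full A♭ dominant seventh flat thirteen chord is A-flat, C, E-flat, G-flat, F-flat.
Comparing with the voicing, the perfect 5th (5th) — E-flat — is absent.

E-flat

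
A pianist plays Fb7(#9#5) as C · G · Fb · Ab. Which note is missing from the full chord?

Ebb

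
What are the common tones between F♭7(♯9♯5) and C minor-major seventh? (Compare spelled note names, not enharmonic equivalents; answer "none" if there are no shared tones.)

C, G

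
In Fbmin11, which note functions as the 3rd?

Abb

Fbmin11 is built on Fb; its 3rd is a minor 3rd above the root.
A third above F uses the letter A, and the minor 3rd above Fb is Abb.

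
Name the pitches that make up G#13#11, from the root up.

G# B# D# F# A# C## E#

G#13#11: dominant thirteenth sharp eleven on G#.
root → G#
3rd (major 3rd) → B#
5th (perfect 5th) → D#
7th (minor 7th) → F#
9th (major 9th) → A#
11th (augmented 11th) → C##
13th (major 13th) → E#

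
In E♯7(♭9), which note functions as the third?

Root of E♯7(♭9) = E#. The 3rd is a major 3rd: E# up a major 3rd → G##.

G##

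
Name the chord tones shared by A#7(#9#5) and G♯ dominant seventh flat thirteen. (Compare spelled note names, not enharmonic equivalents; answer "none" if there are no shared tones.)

G#

A#7(#9#5) = A#, C##, E##, G#, B##.
G♯ dominant seventh flat thirteen = G#, B#, D#, F#, E.
Shared: G#.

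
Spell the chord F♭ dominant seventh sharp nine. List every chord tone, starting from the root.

F-flat  A-flat  C-flat  E-double-flat  G

F♭ dominant seventh sharp nine is a dominant seventh sharp nine built on F-flat.
- root: F-flat
- major 3rd: A-flat
- perfect 5th: C-flat
- minor 7th: E-double-flat
- augmented 9th: G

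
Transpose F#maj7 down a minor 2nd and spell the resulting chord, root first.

F# down a minor 2nd → E#. New chord: E# major seventh.
- root: E#
- major 3rd: G##
- perfect 5th: B#
- major 7th: D##

E#  G##  B#  D##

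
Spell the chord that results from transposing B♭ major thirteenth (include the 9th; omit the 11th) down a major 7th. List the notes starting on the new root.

Transposed root: B-flat → C-flat (major 7th down). So we spell C-flat major thirteenth:
Root: C-flat
Major 3rd (3rd): E-flat
Perfect 5th (5th): G-flat
Major 7th (7th): B-flat
Major 9th (9th): D-flat
Major 13th (13th): A-flat

C-flat, E-flat, G-flat, B-flat, D-flat, A-flat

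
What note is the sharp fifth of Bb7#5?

F#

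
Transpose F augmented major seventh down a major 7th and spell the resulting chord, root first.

G-flat  B-flat  D  F

A major 7th down from F is G-flat, so the new chord is G-flat augmented major seventh.
Root: G-flat
Major 3rd (3rd): B-flat
Augmented 5th (5th): D
Major 7th (7th): F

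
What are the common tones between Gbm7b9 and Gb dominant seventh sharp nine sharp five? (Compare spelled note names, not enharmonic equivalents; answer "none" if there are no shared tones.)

Gbm7b9: Gb Bbb Db Fb Abb
Gb dominant seventh sharp nine sharp five: Gb Bb D Fb A
Common to both → Gb, Fb.

Gb – Fb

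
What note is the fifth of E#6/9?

B#

E#6/9 is built on E#; its 5th is a perfect 5th above the root.
A fifth above E uses the letter B, and the perfect 5th above E# is B#.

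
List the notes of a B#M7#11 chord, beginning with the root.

B# – D## – F## – A## – E##

Root B#, quality major seventh sharp eleven:
Root: B#
Major 3rd (3rd): D##
Perfect 5th (5th): F##
Major 7th (7th): A##
Augmented 11th (11th): E##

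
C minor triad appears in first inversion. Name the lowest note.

C minor triad = C–Eb–G. First inversion → third in the bass = Eb.

Eb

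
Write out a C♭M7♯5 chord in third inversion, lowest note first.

Bb, Cb, Eb, G

In root position, C♭M7♯5 is Cb–Eb–G–Bb.
Third inversion puts the seventh (Bb) in the bass.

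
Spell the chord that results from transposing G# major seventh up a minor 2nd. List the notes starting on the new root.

A, C-sharp, E, G-sharp

A minor 2nd up from G-sharp is A, so the new chord is A major seventh.
root → A
3rd (major 3rd) → C-sharp
5th (perfect 5th) → E
7th (major 7th) → G-sharp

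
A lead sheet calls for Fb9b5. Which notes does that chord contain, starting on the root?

Fb  Ab  Cbb  Ebb  Gb

Fb9b5 is a dominant ninth flat five built on Fb.
Root: Fb
Major 3rd (3rd): Ab
Diminished 5th (5th): Cbb
Minor 7th (7th): Ebb
Major 9th (9th): Gb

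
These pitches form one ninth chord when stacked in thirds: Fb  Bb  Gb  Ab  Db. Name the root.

Arranged so that each adjacent pair is a third by letter name: Gb – Bb – Db – Fb – Ab.
The bottom of that stack, Gb, is the root (this is Gb dominant ninth).

Gb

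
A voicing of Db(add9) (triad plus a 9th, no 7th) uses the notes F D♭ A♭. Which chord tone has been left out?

The full Db(add9) chord is D♭, F, A♭, E♭.
Comparing with the voicing, the major 9th (9th) — E♭ — is absent.

E♭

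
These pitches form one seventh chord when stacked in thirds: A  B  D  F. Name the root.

Stacking in thirds gives B – D – F – A, so B is the root — B half-diminished seventh.

B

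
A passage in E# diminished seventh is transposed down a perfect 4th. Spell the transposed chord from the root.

E-sharp down a perfect 4th → B-sharp. New chord: B-sharp diminished seventh.
root → B-sharp
3rd (minor 3rd) → D-sharp
5th (diminished 5th) → F-sharp
7th (diminished 7th) → A

B-sharp – D-sharp – F-sharp – A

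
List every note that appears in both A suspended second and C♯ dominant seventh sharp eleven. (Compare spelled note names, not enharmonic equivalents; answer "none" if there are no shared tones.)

B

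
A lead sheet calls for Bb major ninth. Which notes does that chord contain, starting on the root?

B-flat – D – F – A – C

Bb major ninth: major ninth on B-flat.
- root: B-flat
- major 3rd: D
- perfect 5th: F
- major 7th: A
- major 9th: C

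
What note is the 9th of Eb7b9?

Root of Eb7b9 = E♭. The 9th is a minor 9th: E♭ up a minor 9th → F♭.

F♭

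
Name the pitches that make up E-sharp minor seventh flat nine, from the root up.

E#, G#, B#, D#, F#

E-sharp minor seventh flat nine is a minor seventh flat nine built on E#.
root → E#
3rd (minor 3rd) → G#
5th (perfect 5th) → B#
7th (minor 7th) → D#
9th (minor 9th) → F#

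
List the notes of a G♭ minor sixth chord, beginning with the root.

G♭ minor sixth: minor sixth on G-flat.
root → G-flat
3rd (minor 3rd) → B-double-flat
5th (perfect 5th) → D-flat
6th (major 6th) → E-flat

G-flat B-double-flat D-flat E-flat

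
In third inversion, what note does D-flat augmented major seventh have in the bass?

D-flat augmented major seventh in root position is Db–F–A–C.
Third inversion places the seventh in the bass, which is C.

C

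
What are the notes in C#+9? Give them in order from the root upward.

C# – E# – G## – B – D#

C#+9: dominant ninth sharp five on C#.
C# — root
E# — major 3rd
G## — augmented 5th
B — minor 7th
D# — major 9th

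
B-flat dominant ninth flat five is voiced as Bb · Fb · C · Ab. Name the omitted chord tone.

The full B-flat dominant ninth flat five chord is Bb, D, Fb, Ab, C.
Comparing with the voicing, the major 3rd (3rd) — D — is absent.

D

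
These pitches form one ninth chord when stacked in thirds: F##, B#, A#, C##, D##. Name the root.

B#

Stacking in thirds gives B# – D## – F## – A# – C##, so B# is the root — B# dominant ninth.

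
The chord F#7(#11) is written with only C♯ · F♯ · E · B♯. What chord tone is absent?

F#7(#11) = F♯, A♯, C♯, E, B♯. The voicing lacks the 3rd (major 3rd), A♯.

A♯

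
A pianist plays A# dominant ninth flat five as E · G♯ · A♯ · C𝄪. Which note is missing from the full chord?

B♯

The full A# dominant ninth flat five chord is A♯, C𝄪, E, G♯, B♯.
Comparing with the voicing, the major 9th (9th) — B♯ — is absent.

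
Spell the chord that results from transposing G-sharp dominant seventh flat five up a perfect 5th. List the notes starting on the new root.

D#, F##, A, C#

Transposed root: G# → D# (perfect 5th up). So we spell D# dominant seventh flat five:
root → D#
3rd (major 3rd) → F##
5th (diminished 5th) → A
7th (minor 7th) → C#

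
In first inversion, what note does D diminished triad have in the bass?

F

D diminished triad = D–F–A-flat. First inversion → third in the bass = F.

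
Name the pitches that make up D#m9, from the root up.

D♯  F♯  A♯  C♯  E♯

D#m9: minor ninth on D♯.
D♯ — root
F♯ — minor 3rd
A♯ — perfect 5th
C♯ — minor 7th
E♯ — major 9th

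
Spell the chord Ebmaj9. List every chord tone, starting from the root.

E♭ – G – B♭ – D – F

Ebmaj9 is a major ninth built on E♭.
- root: E♭
- major 3rd: G
- perfect 5th: B♭
- major 7th: D
- major 9th: F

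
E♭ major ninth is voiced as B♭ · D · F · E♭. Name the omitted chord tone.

The full E♭ major ninth chord is E♭, G, B♭, D, F.
Comparing with the voicing, the major 3rd (3rd) — G — is absent.

G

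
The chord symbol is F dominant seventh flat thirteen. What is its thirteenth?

Db

Root of F dominant seventh flat thirteen = F. The 13th is a minor 13th: F up a minor 13th → Db.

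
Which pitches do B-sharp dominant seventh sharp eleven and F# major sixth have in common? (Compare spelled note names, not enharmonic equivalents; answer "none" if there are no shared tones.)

A-sharp

B-sharp dominant seventh sharp eleven: B-sharp D-double-sharp F-double-sharp A-sharp E-double-sharp
F# major sixth: F-sharp A-sharp C-sharp D-sharp
Common to both → A-sharp.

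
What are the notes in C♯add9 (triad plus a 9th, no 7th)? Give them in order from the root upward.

C# – E# – G# – D#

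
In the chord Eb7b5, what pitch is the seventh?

Db

Eb7b5 is built on Eb; its 7th is a minor 7th above the root.
A seventh above E uses the letter D, and the minor 7th above Eb is Db.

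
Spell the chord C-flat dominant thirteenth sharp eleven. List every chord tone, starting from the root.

Root Cb, quality dominant thirteenth sharp eleven:
- root: Cb
- major 3rd: Eb
- perfect 5th: Gb
- minor 7th: Bbb
- major 9th: Db
- augmented 11th: F
- major 13th: Ab

Cb, Eb, Gb, Bbb, Db, F, Ab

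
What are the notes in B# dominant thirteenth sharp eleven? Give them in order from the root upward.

B# dominant thirteenth sharp eleven is a dominant thirteenth sharp eleven built on B#.
B# — root
D## — major 3rd
F## — perfect 5th
A# — minor 7th
C## — major 9th
E## — augmented 11th
G## — major 13th

B#, D##, F##, A#, C##, E##, G##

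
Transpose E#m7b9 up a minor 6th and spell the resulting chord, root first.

C♯, E, G♯, B, D

A minor 6th up from E♯ is C♯, so the new chord is C♯ minor seventh flat nine.
root → C♯
3rd (minor 3rd) → E
5th (perfect 5th) → G♯
7th (minor 7th) → B
9th (minor 9th) → D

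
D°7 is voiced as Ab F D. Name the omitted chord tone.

D°7 = D, F, Ab, Cb. The voicing lacks the 7th (diminished 7th), Cb.

Cb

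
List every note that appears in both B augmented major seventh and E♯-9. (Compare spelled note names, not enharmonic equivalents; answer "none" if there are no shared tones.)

B augmented major seventh = B, D♯, F𝄪, A♯.
E♯-9 = E♯, G♯, B♯, D♯, F𝄪.
Shared: D♯, F𝄪.

D♯ F𝄪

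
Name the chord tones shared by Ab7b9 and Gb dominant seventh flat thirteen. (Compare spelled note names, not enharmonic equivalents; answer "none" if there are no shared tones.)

Gb

Ab7b9: Ab C Eb Gb Bbb
Gb dominant seventh flat thirteen: Gb Bb Db Fb Ebb
Common to both → Gb.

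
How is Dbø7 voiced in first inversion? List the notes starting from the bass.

In root position, Dbø7 is Db–Fb–Abb–Cb.
First inversion puts the third (Fb) in the bass.

Fb  Abb  Cb  Db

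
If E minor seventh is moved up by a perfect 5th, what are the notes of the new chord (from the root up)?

B  D  F#  A

Transposed root: E → B (perfect 5th up). So we spell B minor seventh:
- root: B
- minor 3rd: D
- perfect 5th: F#
- minor 7th: A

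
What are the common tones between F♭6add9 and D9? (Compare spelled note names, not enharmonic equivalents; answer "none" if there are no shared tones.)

F♭6add9: Fb Ab Cb Db Gb
D9: D F# A C E
Common to both → none.

none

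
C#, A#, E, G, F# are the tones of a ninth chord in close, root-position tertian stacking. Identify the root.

Arranged so that each adjacent pair is a third by letter name: F# – A# – C# – E – G.
The bottom of that stack, F#, is the root (this is F# dominant seventh flat nine).

F#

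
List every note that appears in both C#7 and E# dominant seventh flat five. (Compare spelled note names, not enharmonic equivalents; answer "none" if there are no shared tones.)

E#  B

C#7: C# E# G# B
E# dominant seventh flat five: E# G## B D#
Common to both → E#, B.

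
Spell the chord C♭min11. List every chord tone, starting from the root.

C♭min11 is a minor eleventh built on Cb.
Cb — root
Ebb — minor 3rd
Gb — perfect 5th
Bbb — minor 7th
Db — major 9th
Fb — perfect 11th

Cb Ebb Gb Bbb Db Fb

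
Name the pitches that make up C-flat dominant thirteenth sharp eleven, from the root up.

Cb, Eb, Gb, Bbb, Db, F, Ab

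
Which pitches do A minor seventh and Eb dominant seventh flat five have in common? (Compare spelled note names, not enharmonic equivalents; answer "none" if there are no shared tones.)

A minor seventh = A, C, E, G.
Eb dominant seventh flat five = E-flat, G, B-double-flat, D-flat.
Shared: G.

G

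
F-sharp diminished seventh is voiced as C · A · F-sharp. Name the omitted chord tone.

The full F-sharp diminished seventh chord is F-sharp, A, C, E-flat.
Comparing with the voicing, the diminished 7th (7th) — E-flat — is absent.

E-flat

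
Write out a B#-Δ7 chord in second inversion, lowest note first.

F##  A##  B#  D#

In root position, B#-Δ7 is B#–D#–F##–A##.
Second inversion puts the fifth (F##) in the bass.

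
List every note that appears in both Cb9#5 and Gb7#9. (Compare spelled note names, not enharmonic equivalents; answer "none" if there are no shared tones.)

Db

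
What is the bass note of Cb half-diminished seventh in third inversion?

Cb half-diminished seventh in root position is Cb–Ebb–Gbb–Bbb.
Third inversion places the seventh in the bass, which is Bbb.

Bbb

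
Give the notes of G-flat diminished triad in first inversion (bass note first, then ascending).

In root position, G-flat diminished triad is Gb–Bbb–Dbb.
First inversion puts the third (Bbb) in the bass.

Bbb  Dbb  Gb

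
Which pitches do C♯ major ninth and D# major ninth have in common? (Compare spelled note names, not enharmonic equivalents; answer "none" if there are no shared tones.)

C♯ major ninth: C-sharp E-sharp G-sharp B-sharp D-sharp
D# major ninth: D-sharp F-double-sharp A-sharp C-double-sharp E-sharp
Common to both → E-sharp, D-sharp.

E-sharp – D-sharp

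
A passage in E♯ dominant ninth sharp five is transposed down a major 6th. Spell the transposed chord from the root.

G♯ – B♯ – D𝄪 – F♯ – A♯

A major 6th down from E♯ is G♯, so the new chord is G♯ dominant ninth sharp five.
G♯ — root
B♯ — major 3rd
D𝄪 — augmented 5th
F♯ — minor 7th
A♯ — major 9th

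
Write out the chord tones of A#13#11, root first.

A#13#11 is a dominant thirteenth sharp eleven built on A#.
- root: A#
- major 3rd: C##
- perfect 5th: E#
- minor 7th: G#
- major 9th: B#
- augmented 11th: D##
- major 13th: F##

A# C## E# G# B# D## F##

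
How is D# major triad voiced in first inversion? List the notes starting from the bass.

D# major triad = D-sharp–F-double-sharp–A-sharp; first inversion → third (F-double-sharp) lowest.

F-double-sharp – A-sharp – D-sharp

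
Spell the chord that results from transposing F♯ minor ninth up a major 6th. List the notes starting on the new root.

D-sharp – F-sharp – A-sharp – C-sharp – E-sharp

F-sharp up a major 6th → D-sharp. New chord: D-sharp minor ninth.
Root: D-sharp
Minor 3rd (3rd): F-sharp
Perfect 5th (5th): A-sharp
Minor 7th (7th): C-sharp
Major 9th (9th): E-sharp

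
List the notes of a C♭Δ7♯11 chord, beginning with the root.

C♭Δ7♯11: major seventh sharp eleven on Cb.
Cb — root
Eb — major 3rd
Gb — perfect 5th
Bb — major 7th
F — augmented 11th

Cb, Eb, Gb, Bb, F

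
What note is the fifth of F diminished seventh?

Root of F diminished seventh = F. The 5th is a diminished 5th: F up a diminished 5th → C♭.

C♭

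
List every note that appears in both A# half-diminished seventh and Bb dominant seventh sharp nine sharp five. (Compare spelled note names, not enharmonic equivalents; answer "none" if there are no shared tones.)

C-sharp

A# half-diminished seventh: A-sharp C-sharp E G-sharp
Bb dominant seventh sharp nine sharp five: B-flat D F-sharp A-flat C-sharp
Common to both → C-sharp.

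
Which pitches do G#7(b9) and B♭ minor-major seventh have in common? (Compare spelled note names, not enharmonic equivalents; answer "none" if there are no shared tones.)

G#7(b9) = G#, B#, D#, F#, A.
B♭ minor-major seventh = Bb, Db, F, A.
Shared: A.

A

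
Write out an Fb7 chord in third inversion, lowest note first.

Fb7 = Fb–Ab–Cb–Ebb; third inversion → seventh (Ebb) lowest.

Ebb Fb Ab Cb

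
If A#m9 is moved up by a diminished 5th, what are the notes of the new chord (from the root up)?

A diminished 5th up from A# is E, so the new chord is E minor ninth.
- root: E
- minor 3rd: G
- perfect 5th: B
- minor 7th: D
- major 9th: F#

E  G  B  D  F#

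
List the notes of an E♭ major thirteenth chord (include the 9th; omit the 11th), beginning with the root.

Root E-flat, quality major thirteenth:
E-flat — root
G — major 3rd
B-flat — perfect 5th
D — major 7th
F — major 9th
C — major 13th

E-flat – G – B-flat – D – F – C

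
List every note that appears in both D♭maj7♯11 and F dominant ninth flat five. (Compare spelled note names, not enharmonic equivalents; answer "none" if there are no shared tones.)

F – G

D♭maj7♯11: Db F Ab C G
F dominant ninth flat five: F A Cb Eb G
Common to both → F, G.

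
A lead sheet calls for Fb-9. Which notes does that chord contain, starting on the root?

Fb  Abb  Cb  Ebb  Gb

Root Fb, quality minor ninth:
Root: Fb
Minor 3rd (3rd): Abb
Perfect 5th (5th): Cb
Minor 7th (7th): Ebb
Major 9th (9th): Gb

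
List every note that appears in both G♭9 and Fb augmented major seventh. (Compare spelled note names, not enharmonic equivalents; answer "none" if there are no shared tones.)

G♭9 = G♭, B♭, D♭, F♭, A♭.
Fb augmented major seventh = F♭, A♭, C, E♭.
Shared: F♭, A♭.

F♭ A♭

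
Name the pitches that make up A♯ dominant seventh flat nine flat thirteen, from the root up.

A♯ dominant seventh flat nine flat thirteen: dominant seventh flat nine flat thirteen on A#.
A# — root
C## — major 3rd
E# — perfect 5th
G# — minor 7th
B — minor 9th
F# — minor 13th

A#  C##  E#  G#  B  F#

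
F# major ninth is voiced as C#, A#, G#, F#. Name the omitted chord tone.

The full F# major ninth chord is F#, A#, C#, E#, G#.
Comparing with the voicing, the major 7th (7th) — E# — is absent.

E#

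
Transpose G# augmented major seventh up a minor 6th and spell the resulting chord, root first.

E, G#, B#, D#

A minor 6th up from G# is E, so the new chord is E augmented major seventh.
root → E
3rd (major 3rd) → G#
5th (augmented 5th) → B#
7th (major 7th) → D#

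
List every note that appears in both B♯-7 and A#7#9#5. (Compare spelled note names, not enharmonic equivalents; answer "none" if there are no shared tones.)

B♯-7 = B#, D#, F##, A#.
A#7#9#5 = A#, C##, E##, G#, B##.
Shared: A#.

A#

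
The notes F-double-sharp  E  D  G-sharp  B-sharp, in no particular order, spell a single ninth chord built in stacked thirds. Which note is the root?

E

Arranged so that each adjacent pair is a third by letter name: E – G-sharp – B-sharp – D – F-double-sharp.
The bottom of that stack, E, is the root (this is E dominant seventh sharp nine sharp five).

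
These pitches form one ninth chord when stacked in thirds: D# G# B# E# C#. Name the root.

C#

Stacking in thirds gives C# – E# – G# – B# – D#, so C# is the root — C# major ninth.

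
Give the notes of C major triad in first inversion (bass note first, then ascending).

C major triad = C–E–G; first inversion → third (E) lowest.

E  G  C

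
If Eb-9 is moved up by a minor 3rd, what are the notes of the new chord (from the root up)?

A minor 3rd up from Eb is Gb, so the new chord is Gb minor ninth.
Gb — root
Bbb — minor 3rd
Db — perfect 5th
Fb — minor 7th
Ab — major 9th

Gb, Bbb, Db, Fb, Ab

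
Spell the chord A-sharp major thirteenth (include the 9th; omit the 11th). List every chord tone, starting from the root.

A-sharp, C-double-sharp, E-sharp, G-double-sharp, B-sharp, F-double-sharp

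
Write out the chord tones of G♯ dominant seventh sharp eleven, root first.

G# B# D# F# C##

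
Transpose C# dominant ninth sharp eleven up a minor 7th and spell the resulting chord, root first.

Transposed root: C-sharp → B (minor 7th up). So we spell B dominant ninth sharp eleven:
root → B
3rd (major 3rd) → D-sharp
5th (perfect 5th) → F-sharp
7th (minor 7th) → A
9th (major 9th) → C-sharp
11th (augmented 11th) → E-sharp

B – D-sharp – F-sharp – A – C-sharp – E-sharp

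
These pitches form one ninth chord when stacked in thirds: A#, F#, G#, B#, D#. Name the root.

G#

Stacking in thirds gives G# – B# – D# – F# – A#, so G# is the root — G# dominant ninth.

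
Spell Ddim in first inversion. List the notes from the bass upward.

F, Ab, D

In root position, Ddim is D–F–Ab.
First inversion puts the third (F) in the bass.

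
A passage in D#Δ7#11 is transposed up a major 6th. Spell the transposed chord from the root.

Transposed root: D♯ → B♯ (major 6th up). So we spell B♯ major seventh sharp eleven:
B♯ — root
D𝄪 — major 3rd
F𝄪 — perfect 5th
A𝄪 — major 7th
E𝄪 — augmented 11th

B♯ D𝄪 F𝄪 A𝄪 E𝄪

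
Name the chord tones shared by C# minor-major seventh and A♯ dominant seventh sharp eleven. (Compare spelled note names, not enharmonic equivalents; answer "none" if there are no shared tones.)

C# minor-major seventh: C-sharp E G-sharp B-sharp
A♯ dominant seventh sharp eleven: A-sharp C-double-sharp E-sharp G-sharp D-double-sharp
Common to both → G-sharp.

G-sharp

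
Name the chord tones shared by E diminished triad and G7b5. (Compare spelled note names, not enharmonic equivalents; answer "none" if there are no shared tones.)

G

E diminished triad = E, G, B♭.
G7b5 = G, B, D♭, F.
Shared: G.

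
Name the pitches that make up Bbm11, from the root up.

Bbm11 is a minor eleventh built on B♭.
root → B♭
3rd (minor 3rd) → D♭
5th (perfect 5th) → F
7th (minor 7th) → A♭
9th (major 9th) → C
11th (perfect 11th) → E♭

B♭ D♭ F A♭ C E♭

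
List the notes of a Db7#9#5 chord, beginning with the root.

Db, F, A, Cb, E

Db7#9#5 is a dominant seventh sharp nine sharp five built on Db.
- root: Db
- major 3rd: F
- augmented 5th: A
- minor 7th: Cb
- augmented 9th: E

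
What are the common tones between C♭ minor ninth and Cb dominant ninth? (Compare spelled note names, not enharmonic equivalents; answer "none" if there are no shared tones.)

C♭ minor ninth = C-flat, E-double-flat, G-flat, B-double-flat, D-flat.
Cb dominant ninth = C-flat, E-flat, G-flat, B-double-flat, D-flat.
Shared: C-flat, G-flat, B-double-flat, D-flat.

C-flat G-flat B-double-flat D-flat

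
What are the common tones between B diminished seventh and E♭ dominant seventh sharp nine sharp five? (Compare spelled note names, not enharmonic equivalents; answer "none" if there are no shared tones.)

B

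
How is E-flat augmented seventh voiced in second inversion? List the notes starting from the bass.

B  Db  Eb  G

E-flat augmented seventh = Eb–G–B–Db; second inversion → fifth (B) lowest.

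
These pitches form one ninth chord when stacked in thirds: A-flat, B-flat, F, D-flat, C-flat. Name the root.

Arranged so that each adjacent pair is a third by letter name: B-flat – D-flat – F – A-flat – C-flat.
The bottom of that stack, B-flat, is the root (this is B-flat minor seventh flat nine).

B-flat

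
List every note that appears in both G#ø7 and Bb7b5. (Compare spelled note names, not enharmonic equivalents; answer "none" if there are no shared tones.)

G#ø7: G# B D F#
Bb7b5: Bb D Fb Ab
Common to both → D.

D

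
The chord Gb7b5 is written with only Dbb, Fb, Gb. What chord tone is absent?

Bb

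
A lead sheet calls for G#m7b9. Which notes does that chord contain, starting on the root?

G#  B  D#  F#  A

G#m7b9 is a minor seventh flat nine built on G#.
root → G#
3rd (minor 3rd) → B
5th (perfect 5th) → D#
7th (minor 7th) → F#
9th (minor 9th) → A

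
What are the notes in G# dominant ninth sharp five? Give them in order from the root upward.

G#  B#  D##  F#  A#

Root G#, quality dominant ninth sharp five:
root → G#
3rd (major 3rd) → B#
5th (augmented 5th) → D##
7th (minor 7th) → F#
9th (major 9th) → A#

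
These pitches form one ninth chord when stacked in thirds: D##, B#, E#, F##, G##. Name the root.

E#

Stacking in thirds gives E# – G## – B# – D## – F##, so E# is the root — E# major ninth.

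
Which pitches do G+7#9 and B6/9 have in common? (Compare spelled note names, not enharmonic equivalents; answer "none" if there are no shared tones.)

B – D#

G+7#9: G B D# F A#
B6/9: B D# F# G# C#
Common to both → B, D#.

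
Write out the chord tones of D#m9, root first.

D#m9: minor ninth on D♯.
Root: D♯
Minor 3rd (3rd): F♯
Perfect 5th (5th): A♯
Minor 7th (7th): C♯
Major 9th (9th): E♯

D♯, F♯, A♯, C♯, E♯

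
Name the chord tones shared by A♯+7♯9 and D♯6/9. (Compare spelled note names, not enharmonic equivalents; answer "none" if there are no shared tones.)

A♯+7♯9: A# C## E## G# B##
D♯6/9: D# F## A# B# E#
Common to both → A#.

A#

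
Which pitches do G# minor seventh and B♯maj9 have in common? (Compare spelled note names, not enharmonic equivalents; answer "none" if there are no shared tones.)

none

G# minor seventh: G♯ B D♯ F♯
B♯maj9: B♯ D𝄪 F𝄪 A𝄪 C𝄪
Common to both → none.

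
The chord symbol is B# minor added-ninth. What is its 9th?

C-double-sharp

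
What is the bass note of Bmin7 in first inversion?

D

Bmin7 in root position is B–D–F#–A.
First inversion places the third in the bass, which is D.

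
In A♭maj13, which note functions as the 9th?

Bb

A♭maj13 is built on Ab; its 9th is a major 9th above the root.
A second above A uses the letter B, and the major 9th above Ab is Bb.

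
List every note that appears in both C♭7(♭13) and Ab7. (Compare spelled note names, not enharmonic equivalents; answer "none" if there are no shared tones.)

C♭7(♭13) = Cb, Eb, Gb, Bbb, Abb.
Ab7 = Ab, C, Eb, Gb.
Shared: Eb, Gb.

Eb Gb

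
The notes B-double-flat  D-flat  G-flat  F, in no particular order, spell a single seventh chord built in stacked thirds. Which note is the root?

G-flat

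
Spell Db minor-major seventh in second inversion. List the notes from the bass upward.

A-flat C D-flat F-flat

In root position, Db minor-major seventh is D-flat–F-flat–A-flat–C.
Second inversion puts the fifth (A-flat) in the bass.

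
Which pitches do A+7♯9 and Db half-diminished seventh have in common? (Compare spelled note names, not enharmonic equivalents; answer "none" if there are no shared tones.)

none

A+7♯9 = A, C#, E#, G, B#.
Db half-diminished seventh = Db, Fb, Abb, Cb.
Shared: none.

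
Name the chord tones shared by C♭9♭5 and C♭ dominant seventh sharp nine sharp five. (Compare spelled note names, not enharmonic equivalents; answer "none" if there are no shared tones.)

C♭9♭5 = Cb, Eb, Gbb, Bbb, Db.
C♭ dominant seventh sharp nine sharp five = Cb, Eb, G, Bbb, D.
Shared: Cb, Eb, Bbb.

Cb, Eb, Bbb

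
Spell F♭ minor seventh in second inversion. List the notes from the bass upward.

C-flat  E-double-flat  F-flat  A-double-flat

F♭ minor seventh = F-flat–A-double-flat–C-flat–E-double-flat; second inversion → fifth (C-flat) lowest.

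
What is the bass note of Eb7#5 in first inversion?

Eb7#5 in root position is E♭–G–B–D♭.
First inversion places the third in the bass, which is G.

G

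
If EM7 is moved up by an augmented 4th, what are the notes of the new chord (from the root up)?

An augmented 4th up from E is A#, so the new chord is A# major seventh.
root → A#
3rd (major 3rd) → C##
5th (perfect 5th) → E#
7th (major 7th) → G##

A# C## E# G##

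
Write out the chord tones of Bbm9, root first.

Bb Db F Ab C

Bbm9: minor ninth on Bb.
Bb — root
Db — minor 3rd
F — perfect 5th
Ab — minor 7th
C — major 9th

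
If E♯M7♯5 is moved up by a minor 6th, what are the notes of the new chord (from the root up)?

C#, E#, G##, B#

A minor 6th up from E# is C#, so the new chord is C# augmented major seventh.
- root: C#
- major 3rd: E#
- augmented 5th: G##
- major 7th: B#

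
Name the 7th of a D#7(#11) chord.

C#

Root of D#7(#11) = D#. The 7th is a minor 7th: D# up a minor 7th → C#.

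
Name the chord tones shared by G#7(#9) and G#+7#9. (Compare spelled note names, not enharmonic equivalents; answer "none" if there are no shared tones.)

G#7(#9): G# B# D# F# A##
G#+7#9: G# B# D## F# A##
Common to both → G#, B#, F#, A##.

G#  B#  F#  A##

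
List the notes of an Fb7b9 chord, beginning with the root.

Fb7b9 is a dominant seventh flat nine built on F♭.
- root: F♭
- major 3rd: A♭
- perfect 5th: C♭
- minor 7th: E𝄫
- minor 9th: G𝄫

F♭, A♭, C♭, E𝄫, G𝄫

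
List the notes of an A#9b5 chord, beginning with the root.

A#, C##, E, G#, B#

Root A#, quality dominant ninth flat five:
Root: A#
Major 3rd (3rd): C##
Diminished 5th (5th): E
Minor 7th (7th): G#
Major 9th (9th): B#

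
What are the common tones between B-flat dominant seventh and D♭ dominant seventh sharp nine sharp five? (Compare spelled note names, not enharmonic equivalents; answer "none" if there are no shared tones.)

B-flat dominant seventh: Bb D F Ab
D♭ dominant seventh sharp nine sharp five: Db F A Cb E
Common to both → F.

F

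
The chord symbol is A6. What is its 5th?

A6 is built on A; its 5th is a perfect 5th above the root.
A fifth above A uses the letter E, and the perfect 5th above A is E.

E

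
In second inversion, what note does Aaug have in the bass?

Aaug in root position is A–C#–E#.
Second inversion places the fifth in the bass, which is E#.

E#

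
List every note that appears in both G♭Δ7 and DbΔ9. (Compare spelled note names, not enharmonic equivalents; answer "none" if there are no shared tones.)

Db, F

G♭Δ7 = Gb, Bb, Db, F.
DbΔ9 = Db, F, Ab, C, Eb.
Shared: Db, F.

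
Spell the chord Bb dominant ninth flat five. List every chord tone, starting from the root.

Bb, D, Fb, Ab, C

Root Bb, quality dominant ninth flat five:
root → Bb
3rd (major 3rd) → D
5th (diminished 5th) → Fb
7th (minor 7th) → Ab
9th (major 9th) → C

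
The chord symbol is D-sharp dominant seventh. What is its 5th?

A#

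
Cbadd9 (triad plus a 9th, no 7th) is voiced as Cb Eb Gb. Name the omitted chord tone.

Db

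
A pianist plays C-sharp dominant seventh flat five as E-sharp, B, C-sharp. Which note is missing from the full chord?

G

The full C-sharp dominant seventh flat five chord is C-sharp, E-sharp, G, B.
Comparing with the voicing, the diminished 5th (5th) — G — is absent.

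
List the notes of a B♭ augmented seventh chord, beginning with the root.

B-flat, D, F-sharp, A-flat

Root B-flat, quality augmented seventh:
B-flat — root
D — major 3rd
F-sharp — augmented 5th
A-flat — minor 7th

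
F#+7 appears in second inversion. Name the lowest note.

F#+7 in root position is F#–A#–C##–E.
Second inversion places the fifth in the bass, which is C##.

C##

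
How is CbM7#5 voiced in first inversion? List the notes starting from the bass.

E♭  G  B♭  C♭

CbM7#5 = C♭–E♭–G–B♭; first inversion → third (E♭) lowest.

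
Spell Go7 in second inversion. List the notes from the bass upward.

Db – Fb – G – Bb

Go7 = G–Bb–Db–Fb; second inversion → fifth (Db) lowest.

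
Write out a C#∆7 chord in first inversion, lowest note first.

In root position, C#∆7 is C#–E#–G#–B#.
First inversion puts the third (E#) in the bass.

E# – G# – B# – C#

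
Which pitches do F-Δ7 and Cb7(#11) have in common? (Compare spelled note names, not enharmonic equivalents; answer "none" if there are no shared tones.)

F

F-Δ7 = F, Ab, C, E.
Cb7(#11) = Cb, Eb, Gb, Bbb, F.
Shared: F.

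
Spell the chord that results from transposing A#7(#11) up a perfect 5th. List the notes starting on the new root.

A# up a perfect 5th → E#. New chord: E# dominant seventh sharp eleven.
E# — root
G## — major 3rd
B# — perfect 5th
D# — minor 7th
A## — augmented 11th

E#, G##, B#, D#, A##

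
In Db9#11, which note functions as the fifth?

Ab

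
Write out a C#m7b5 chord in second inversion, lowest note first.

G, B, C#, E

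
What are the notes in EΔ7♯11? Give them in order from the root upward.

EΔ7♯11: major seventh sharp eleven on E.
- root: E
- major 3rd: G♯
- perfect 5th: B
- major 7th: D♯
- augmented 11th: A♯

E, G♯, B, D♯, A♯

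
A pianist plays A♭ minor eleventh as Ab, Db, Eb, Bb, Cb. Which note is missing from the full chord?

A♭ minor eleventh = Ab, Cb, Eb, Gb, Bb, Db. The voicing lacks the 7th (minor 7th), Gb.

Gb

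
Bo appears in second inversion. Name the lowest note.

F

Bo in root position is B–D–F.
Second inversion places the fifth in the bass, which is F.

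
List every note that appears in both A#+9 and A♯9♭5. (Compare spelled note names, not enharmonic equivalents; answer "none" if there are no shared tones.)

A♯ C𝄪 G♯ B♯

A#+9: A♯ C𝄪 E𝄪 G♯ B♯
A♯9♭5: A♯ C𝄪 E G♯ B♯
Common to both → A♯, C𝄪, G♯, B♯.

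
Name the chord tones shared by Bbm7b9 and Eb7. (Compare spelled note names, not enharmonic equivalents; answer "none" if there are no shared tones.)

Bbm7b9: Bb Db F Ab Cb
Eb7: Eb G Bb Db
Common to both → Bb, Db.

Bb, Db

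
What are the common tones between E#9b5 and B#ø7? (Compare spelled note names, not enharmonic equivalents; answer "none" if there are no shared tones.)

D#

E#9b5 = E#, G##, B, D#, F##.
B#ø7 = B#, D#, F#, A#.
Shared: D#.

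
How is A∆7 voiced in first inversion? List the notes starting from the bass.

C♯  E  G♯  A

In root position, A∆7 is A–C♯–E–G♯.
First inversion puts the third (C♯) in the bass.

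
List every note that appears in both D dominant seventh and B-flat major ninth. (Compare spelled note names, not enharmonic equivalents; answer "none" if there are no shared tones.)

D, A, C

D dominant seventh = D, F♯, A, C.
B-flat major ninth = B♭, D, F, A, C.
Shared: D, A, C.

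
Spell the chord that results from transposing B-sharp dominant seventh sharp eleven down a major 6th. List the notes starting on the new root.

D-sharp  F-double-sharp  A-sharp  C-sharp  G-double-sharp

B-sharp down a major 6th → D-sharp. New chord: D-sharp dominant seventh sharp eleven.
- root: D-sharp
- major 3rd: F-double-sharp
- perfect 5th: A-sharp
- minor 7th: C-sharp
- augmented 11th: G-double-sharp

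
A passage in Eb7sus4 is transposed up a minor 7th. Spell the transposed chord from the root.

Eb up a minor 7th → Db. New chord: Db dominant seventh suspended fourth.
Db — root
Gb — perfect 4th
Ab — perfect 5th
Cb — minor 7th

Db Gb Ab Cb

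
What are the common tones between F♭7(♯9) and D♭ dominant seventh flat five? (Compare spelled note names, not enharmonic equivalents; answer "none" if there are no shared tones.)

F♭7(♯9): F♭ A♭ C♭ E𝄫 G
D♭ dominant seventh flat five: D♭ F A𝄫 C♭
Common to both → C♭.

C♭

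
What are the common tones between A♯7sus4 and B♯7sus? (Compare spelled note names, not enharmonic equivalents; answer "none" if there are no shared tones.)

A♯7sus4: A# D# E# G#
B♯7sus: B# E# F## A#
Common to both → A#, E#.

A#  E#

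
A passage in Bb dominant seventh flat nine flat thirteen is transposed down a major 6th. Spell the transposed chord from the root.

D♭, F, A♭, C♭, E𝄫, B𝄫

B♭ down a major 6th → D♭. New chord: D♭ dominant seventh flat nine flat thirteen.
- root: D♭
- major 3rd: F
- perfect 5th: A♭
- minor 7th: C♭
- minor 9th: E𝄫
- minor 13th: B𝄫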